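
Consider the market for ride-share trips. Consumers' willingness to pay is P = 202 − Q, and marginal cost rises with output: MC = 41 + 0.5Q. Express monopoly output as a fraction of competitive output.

Q_m/Q_c = 0.6

The monopolist equates marginal revenue to marginal cost: 202 − 2Q = 41 + 0.5Q, so Q = 64.4. From demand, P = 137.6.
Under competition P = MC: 202 − Q = 41 + 0.5Q ⇒ Q = 322/3, P = 284/3.
Ratio Q_m/Q_c = 64.4/(322/3) = 0.6.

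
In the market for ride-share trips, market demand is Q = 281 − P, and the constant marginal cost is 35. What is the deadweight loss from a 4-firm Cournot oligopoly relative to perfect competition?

DWL = 1210.32

Inverting demand: P = 281 − Q.
Under competition P = MC = 35, so Q = (281 − 35)/1 = 246.
Cournot with 4 identical firms: the symmetric best-response condition is 281 − 5q = 35. Each firm produces q = 49.2, total output Q = 196.8, price P = 84.2.
DWL is the triangle between Q = 196.8 and Q = 246: ½·(246 − 196.8)·(84.2 − 35) = 1210.32.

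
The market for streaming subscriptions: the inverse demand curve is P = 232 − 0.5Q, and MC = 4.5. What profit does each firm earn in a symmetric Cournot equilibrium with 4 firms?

π_i = 4140.5

With 4 symmetric Cournot firms, each firm's FOC gives 232 − 2.5q = 4.5, so q = 91, Q = 4·91 = 364, and P = 50.
Each firm's profit = (50 − 4.5)·91 = 4140.5.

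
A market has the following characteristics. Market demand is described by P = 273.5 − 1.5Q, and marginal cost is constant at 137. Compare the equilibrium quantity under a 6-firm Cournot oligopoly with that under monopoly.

Cournot: Q = 78; Monopoly: Q = 45.5

In a 6-firm Cournot equilibrium, symmetry and the first-order condition give q = (273.5 − 137)/(10.5) = 13. So Q = 78 and P = 156.5.
A monopolist chooses Q where MR = MC. MR = 273.5 − 3Q; setting this equal to 137 gives Q = 45.5 and P = 205.25.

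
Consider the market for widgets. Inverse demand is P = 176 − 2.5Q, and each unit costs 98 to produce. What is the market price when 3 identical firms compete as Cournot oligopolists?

P = 117.5

With 3 symmetric Cournot firms, each firm's FOC gives 176 − 10q = 98, so q = 7.8, Q = 3·7.8 = 23.4, and P = 117.5.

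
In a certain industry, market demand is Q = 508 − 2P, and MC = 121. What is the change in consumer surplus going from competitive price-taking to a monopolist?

Inverting demand: P = 254 − 0.5Q.
Perfect competition: P = MC = 121, so 254 − 0.5Q = 121 and Q = 266.
CS = ½·(254 − 121)·266 = 17689.
A monopolist chooses Q where MR = MC. MR = 254 − Q; setting this equal to 121 gives Q = 133 and P = 187.5.
CS = ½·(254 − 187.5)·133 = 4422.25.
Change in consumer surplus: 4422.25 − 17689 = −13266.75.

Consumer surplus falls by 13266.75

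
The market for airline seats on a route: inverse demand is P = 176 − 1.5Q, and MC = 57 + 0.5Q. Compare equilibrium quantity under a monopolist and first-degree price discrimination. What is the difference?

Q rises by 25.5

Monopoly sets MR = MC: 176 − 3Q = 57 + 0.5Q ⇒ Q = 34, P = 176 − 1.5·34 = 125.
A perfectly discriminating monopolist sells every unit with P(Q) ≥ MC(Q), so output equals the competitive quantity Q = 59.5. Each buyer pays their reservation price, so CS = 0 and the firm captures all surplus.
Change in equilibrium quantity: 59.5 − 34 = 25.5.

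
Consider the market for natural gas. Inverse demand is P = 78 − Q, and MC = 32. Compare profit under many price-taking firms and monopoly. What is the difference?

Perfect competition: P = MC = 32, so 78 − Q = 32 and Q = 46.
Profit = (32 − 32)·46 = 0.
A monopolist chooses Q where MR = MC. MR = 78 − 2Q; setting this equal to 32 gives Q = 23 and P = 55.
Profit = (55 − 32)·23 = 529.
Change in profit: 529 − 0 = 529.

Profit rises by 529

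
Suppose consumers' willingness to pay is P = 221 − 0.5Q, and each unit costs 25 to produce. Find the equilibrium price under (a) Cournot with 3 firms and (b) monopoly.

Cournot: P = 74; Monopoly: P = 123

Cournot with 3 identical firms: the symmetric best-response condition is 221 − 2q = 25. Each firm produces q = 98, total output Q = 294, price P = 74.
The monopolist equates marginal revenue to marginal cost: 221 − Q = 25, so Q = 196. From demand, P = 123.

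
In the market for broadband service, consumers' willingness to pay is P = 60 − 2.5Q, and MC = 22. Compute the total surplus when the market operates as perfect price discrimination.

A perfectly discriminating monopolist sells every unit with P(Q) ≥ MC(Q), so output equals the competitive quantity Q = 15.2. Each buyer pays their reservation price, so CS = 0 and the firm captures all surplus.
TS = 288.8 (equal to competitive TS).

TS = 288.8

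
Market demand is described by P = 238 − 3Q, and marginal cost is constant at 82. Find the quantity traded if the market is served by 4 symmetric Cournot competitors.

Q = 41.6

With 4 symmetric Cournot firms, each firm's FOC gives 238 − 15q = 82, so q = 10.4, Q = 4·10.4 = 41.6, and P = 113.2.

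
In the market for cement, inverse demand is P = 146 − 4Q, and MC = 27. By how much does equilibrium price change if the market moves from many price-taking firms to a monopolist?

Equilibrium price rises by 59.5

Under competition P = MC = 27, so Q = (146 − 27)/4 = 29.75.
A monopolist chooses Q where MR = MC. MR = 146 − 8Q; setting this equal to 27 gives Q = 14.875 and P = 86.5.
Change in equilibrium price: 86.5 − 27 = 59.5.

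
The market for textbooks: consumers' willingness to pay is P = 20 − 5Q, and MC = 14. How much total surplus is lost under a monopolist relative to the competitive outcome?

DWL = 0.9

Perfect competition: P = MC = 14, so 20 − 5Q = 14 and Q = 1.2.
Monopoly sets MR = MC: 20 − 10Q = 14 ⇒ Q = 0.6, P = 20 − 5·0.6 = 17.
DWL is the triangle between Q = 0.6 and Q = 1.2: ½·(1.2 − 0.6)·(17 − 14) = 0.9.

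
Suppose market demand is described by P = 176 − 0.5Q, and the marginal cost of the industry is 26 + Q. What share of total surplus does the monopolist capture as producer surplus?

PS/TS = 0.8

The monopolist equates marginal revenue to marginal cost: 176 − Q = 26 + Q, so Q = 75. From demand, P = 138.5.
CS = ½·(176 − 138.5)·75 = 1406.25.
PS = P·Q − VC(Q) = 138.5·75 − (26·75 + ½·1·75²) = 5625.
Share captured = PS/TS = 5625/7031.25 = 0.8.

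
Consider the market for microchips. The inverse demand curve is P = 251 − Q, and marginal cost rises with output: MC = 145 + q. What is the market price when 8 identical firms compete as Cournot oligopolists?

With 8 symmetric Cournot firms, each firm's FOC gives 251 − 9q = 145 + q, so q = 10.6, Q = 8·10.6 = 84.8, and P = 166.2.

P = 166.2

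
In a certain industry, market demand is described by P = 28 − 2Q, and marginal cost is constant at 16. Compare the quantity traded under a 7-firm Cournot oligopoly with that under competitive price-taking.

Cournot: Q = 5.25; Competition: Q = 6

With 7 symmetric Cournot firms, each firm's FOC gives 28 − 16q = 16, so q = 0.75, Q = 7·0.75 = 5.25, and P = 17.5.
Perfect competition: P = MC = 16, so 28 − 2Q = 16 and Q = 6.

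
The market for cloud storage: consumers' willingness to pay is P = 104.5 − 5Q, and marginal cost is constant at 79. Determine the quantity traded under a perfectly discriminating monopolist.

Q = 5.1

With perfect price discrimination, output is the efficient level Q = 5.1 (where demand meets MC), but every buyer pays their willingness to pay: CS = 0 and PS = total surplus.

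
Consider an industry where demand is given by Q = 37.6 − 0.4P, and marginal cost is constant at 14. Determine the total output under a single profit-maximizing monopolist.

Inverting demand: P = 94 − 2.5Q.
A monopolist chooses Q where MR = MC. MR = 94 − 5Q; setting this equal to 14 gives Q = 16 and P = 54.

Q = 16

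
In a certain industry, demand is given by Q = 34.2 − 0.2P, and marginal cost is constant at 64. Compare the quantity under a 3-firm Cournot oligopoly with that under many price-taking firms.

Inverting demand: P = 171 − 5Q.
Cournot with 3 identical firms: the symmetric best-response condition is 171 − 20q = 64. Each firm produces q = 5.35, total output Q = 16.05, price P = 90.75.
Under competition P = MC = 64, so Q = (171 − 64)/5 = 21.4.

Cournot: Q = 16.05; Competition: Q = 21.4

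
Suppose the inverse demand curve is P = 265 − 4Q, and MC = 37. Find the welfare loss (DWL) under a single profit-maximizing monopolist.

Competitive firms price at marginal cost: P = 37, giving Q = 57.
Monopoly sets MR = MC: 265 − 8Q = 37 ⇒ Q = 28.5, P = 265 − 4·28.5 = 151.
DWL is the triangle between Q = 28.5 and Q = 57: ½·(57 − 28.5)·(151 − 37) = 1624.5.

DWL = 1624.5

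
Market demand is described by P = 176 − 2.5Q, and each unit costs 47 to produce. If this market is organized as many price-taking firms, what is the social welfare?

Perfect competition: P = MC = 47, so 176 − 2.5Q = 47 and Q = 51.6.
CS = ½·(176 − 47)·51.6 = 3328.2; PS = (47 − 47)·51.6 = 0; TS = 3328.2.

TS = 3328.2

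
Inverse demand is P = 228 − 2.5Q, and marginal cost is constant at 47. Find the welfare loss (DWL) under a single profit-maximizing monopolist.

DWL = 1638.05

Competitive firms price at marginal cost: P = 47, giving Q = 72.4.
A monopolist chooses Q where MR = MC. MR = 228 − 5Q; setting this equal to 47 gives Q = 36.2 and P = 137.5.
DWL is the triangle between Q = 36.2 and Q = 72.4: ½·(72.4 − 36.2)·(137.5 − 47) = 1638.05.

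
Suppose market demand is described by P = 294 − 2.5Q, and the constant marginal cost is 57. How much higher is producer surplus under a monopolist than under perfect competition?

Producer surplus rises by 5616.9

Under competition P = MC = 57, so Q = (294 − 57)/2.5 = 94.8.
PS = (57 − 57)·94.8 = 0.
The monopolist equates marginal revenue to marginal cost: 294 − 5Q = 57, so Q = 47.4. From demand, P = 175.5.
PS = (175.5 − 57)·47.4 = 5616.9.
Change in producer surplus: 5616.9 − 0 = 5616.9.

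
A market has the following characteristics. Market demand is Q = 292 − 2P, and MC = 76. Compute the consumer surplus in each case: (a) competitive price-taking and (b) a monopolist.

Inverting demand: P = 146 − 0.5Q.
Competitive firms price at marginal cost: P = 76, giving Q = 140.
CS = ½·(146 − 76)·140 = 4900.
Monopoly sets MR = MC: 146 − Q = 76 ⇒ Q = 70, P = 146 − 0.5·70 = 111.
CS = ½·(146 − 111)·70 = 1225.

Competition: CS = 4900; Monopoly: CS = 1225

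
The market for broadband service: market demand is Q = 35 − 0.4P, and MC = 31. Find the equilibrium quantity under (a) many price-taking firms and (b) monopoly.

Inverting demand: P = 87.5 − 2.5Q.
Under competition P = MC = 31, so Q = (87.5 − 31)/2.5 = 22.6.
A monopolist chooses Q where MR = MC. MR = 87.5 − 5Q; setting this equal to 31 gives Q = 11.3 and P = 59.25.

Competition: Q = 22.6; Monopoly: Q = 11.3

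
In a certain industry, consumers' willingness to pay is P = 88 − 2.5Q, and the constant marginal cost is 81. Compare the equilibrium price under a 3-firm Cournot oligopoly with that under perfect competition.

Cournot: P = 82.75; Competition: P = 81

In a 3-firm Cournot equilibrium, symmetry and the first-order condition give q = (88 − 81)/(10) = 0.7. So Q = 2.1 and P = 82.75.
Competitive firms price at marginal cost: P = 81, giving Q = 2.8.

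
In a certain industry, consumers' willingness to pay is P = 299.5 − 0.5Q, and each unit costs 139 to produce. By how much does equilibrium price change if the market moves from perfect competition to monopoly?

P rises by 80.25

Perfect competition: P = MC = 139, so 299.5 − 0.5Q = 139 and Q = 321.
The monopolist equates marginal revenue to marginal cost: 299.5 − Q = 139, so Q = 160.5. From demand, P = 219.25.
Change in equilibrium price: 219.25 − 139 = 80.25.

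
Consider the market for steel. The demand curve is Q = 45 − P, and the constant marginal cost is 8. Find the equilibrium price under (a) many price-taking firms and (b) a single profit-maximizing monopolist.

Competition: P = 8; Monopoly: P = 26.5

Inverting demand: P = 45 − Q.
Competitive firms price at marginal cost: P = 8, giving Q = 37.
A monopolist chooses Q where MR = MC. MR = 45 − 2Q; setting this equal to 8 gives Q = 18.5 and P = 26.5.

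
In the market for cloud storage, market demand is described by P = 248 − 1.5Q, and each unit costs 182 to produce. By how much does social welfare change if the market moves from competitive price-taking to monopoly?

Competitive firms price at marginal cost: P = 182, giving Q = 44.
CS = ½·(248 − 182)·44 = 1452; PS = (182 − 182)·44 = 0; TS = 1452.
Monopoly sets MR = MC: 248 − 3Q = 182 ⇒ Q = 22, P = 248 − 1.5·22 = 215.
CS = ½·(248 − 215)·22 = 363; PS = (215 − 182)·22 = 726; TS = 1089.
Change in social welfare: 1089 − 1452 = −363.

TS falls by 363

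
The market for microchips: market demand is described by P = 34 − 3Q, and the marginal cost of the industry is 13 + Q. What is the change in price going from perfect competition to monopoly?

Under competition P = MC: 34 − 3Q = 13 + Q ⇒ Q = 5.25, P = 18.25.
Monopoly sets MR = MC: 34 − 6Q = 13 + Q ⇒ Q = 3, P = 34 − 3·3 = 25.
Change in price: 25 − 18.25 = 6.75.

Price rises by 6.75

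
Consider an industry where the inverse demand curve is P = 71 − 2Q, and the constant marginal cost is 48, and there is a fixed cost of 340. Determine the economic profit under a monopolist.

The monopolist equates marginal revenue to marginal cost: 71 − 4Q = 48, so Q = 5.75. From demand, P = 59.5.
Profit = (59.5 − 48)·5.75 − 340 = −273.875.

Profit = −273.875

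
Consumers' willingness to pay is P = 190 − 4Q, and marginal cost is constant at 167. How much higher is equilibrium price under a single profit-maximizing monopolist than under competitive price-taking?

P rises by 11.5

Under competition P = MC = 167, so Q = (190 − 167)/4 = 5.75.
The monopolist equates marginal revenue to marginal cost: 190 − 8Q = 167, so Q = 2.875. From demand, P = 178.5.
Change in equilibrium price: 178.5 − 167 = 11.5.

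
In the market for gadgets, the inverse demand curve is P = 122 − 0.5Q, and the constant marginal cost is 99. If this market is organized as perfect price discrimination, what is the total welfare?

TS = 529

A perfectly discriminating monopolist sells every unit with P(Q) ≥ MC(Q), so output equals the competitive quantity Q = 46. Each buyer pays their reservation price, so CS = 0 and the firm captures all surplus.
TS = 529 (equal to competitive TS).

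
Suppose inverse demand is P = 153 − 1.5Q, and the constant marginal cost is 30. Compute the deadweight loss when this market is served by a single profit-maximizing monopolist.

DWL = 1260.75

Under competition P = MC = 30, so Q = (153 − 30)/1.5 = 82.
Monopoly sets MR = MC: 153 − 3Q = 30 ⇒ Q = 41, P = 153 − 1.5·41 = 91.5.
DWL is the triangle between Q = 41 and Q = 82: ½·(82 − 41)·(91.5 − 30) = 1260.75.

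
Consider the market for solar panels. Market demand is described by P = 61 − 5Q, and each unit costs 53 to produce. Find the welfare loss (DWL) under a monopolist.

Perfect competition: P = MC = 53, so 61 − 5Q = 53 and Q = 1.6.
Monopoly sets MR = MC: 61 − 10Q = 53 ⇒ Q = 0.8, P = 61 − 5·0.8 = 57.
DWL is the triangle between Q = 0.8 and Q = 1.6: ½·(1.6 − 0.8)·(57 − 53) = 1.6.

DWL = 1.6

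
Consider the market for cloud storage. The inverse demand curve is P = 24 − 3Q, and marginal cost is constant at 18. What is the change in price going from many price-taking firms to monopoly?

Under competition P = MC = 18, so Q = (24 − 18)/3 = 2.
A monopolist chooses Q where MR = MC. MR = 24 − 6Q; setting this equal to 18 gives Q = 1 and P = 21.
Change in price: 21 − 18 = 3.

Price rises by 3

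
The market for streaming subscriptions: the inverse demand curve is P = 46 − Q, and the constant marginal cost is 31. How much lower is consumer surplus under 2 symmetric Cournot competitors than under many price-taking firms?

Consumer surplus falls by 62.5

Perfect competition: P = MC = 31, so 46 − Q = 31 and Q = 15.
CS = ½·(46 − 31)·15 = 112.5.
With 2 symmetric Cournot firms, each firm's FOC gives 46 − 3q = 31, so q = 5, Q = 2·5 = 10, and P = 36.
CS = ½·(46 − 36)·10 = 50.
Change in consumer surplus: 50 − 112.5 = −62.5.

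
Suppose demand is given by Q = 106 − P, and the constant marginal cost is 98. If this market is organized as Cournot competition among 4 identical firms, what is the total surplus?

TS = 30.72

Inverting demand: P = 106 − Q.
In a 4-firm Cournot equilibrium, symmetry and the first-order condition give q = (106 − 98)/(5) = 1.6. So Q = 6.4 and P = 99.6.
CS = ½·(106 − 99.6)·6.4 = 20.48; PS = (99.6 − 98)·6.4 = 10.24; TS = 30.72.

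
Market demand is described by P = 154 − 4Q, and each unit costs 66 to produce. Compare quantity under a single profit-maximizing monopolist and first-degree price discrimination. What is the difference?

Quantity rises by 11

Monopoly sets MR = MC: 154 − 8Q = 66 ⇒ Q = 11, P = 154 − 4·11 = 110.
A perfectly discriminating monopolist sells every unit with P(Q) ≥ MC(Q), so output equals the competitive quantity Q = 22. Each buyer pays their reservation price, so CS = 0 and the firm captures all surplus.
Change in quantity: 22 − 11 = 11.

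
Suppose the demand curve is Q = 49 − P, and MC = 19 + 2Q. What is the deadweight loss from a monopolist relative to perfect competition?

Inverting demand: P = 49 − Q.
Under competition P = MC: 49 − Q = 19 + 2Q ⇒ Q = 10, P = 39.
The monopolist equates marginal revenue to marginal cost: 49 − 2Q = 19 + 2Q, so Q = 7.5. From demand, P = 41.5.
CS = ½·(49 − 39)·10 = 50; PS = (39·10 − 19·10 − ½·2·10²) = 100; TS = 150.
CS = ½·(49 − 41.5)·7.5 = 28.125; PS = (41.5·7.5 − 19·7.5 − ½·2·7.5²) = 112.5; TS = 140.625.
DWL = 150 − 140.625 = 9.375.

DWL = 9.375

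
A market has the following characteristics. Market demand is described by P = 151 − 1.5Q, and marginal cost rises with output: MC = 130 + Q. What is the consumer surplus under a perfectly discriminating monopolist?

A perfectly discriminating monopolist sells every unit with P(Q) ≥ MC(Q), so output equals the competitive quantity Q = 8.4. Each buyer pays their reservation price, so CS = 0 and the firm captures all surplus.
CS = 0.

CS = 0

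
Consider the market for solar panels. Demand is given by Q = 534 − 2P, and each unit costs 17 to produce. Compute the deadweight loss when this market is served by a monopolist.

DWL = 15625

Inverting demand: P = 267 − 0.5Q.
Competitive firms price at marginal cost: P = 17, giving Q = 500.
Monopoly sets MR = MC: 267 − Q = 17 ⇒ Q = 250, P = 267 − 0.5·250 = 142.
DWL is the triangle between Q = 250 and Q = 500: ½·(500 − 250)·(142 − 17) = 15625.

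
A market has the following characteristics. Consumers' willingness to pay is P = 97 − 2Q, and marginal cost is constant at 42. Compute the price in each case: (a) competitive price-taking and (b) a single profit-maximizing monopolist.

Competition: P = 42; Monopoly: P = 69.5

Perfect competition: P = MC = 42, so 97 − 2Q = 42 and Q = 27.5.
A monopolist chooses Q where MR = MC. MR = 97 − 4Q; setting this equal to 42 gives Q = 13.75 and P = 69.5.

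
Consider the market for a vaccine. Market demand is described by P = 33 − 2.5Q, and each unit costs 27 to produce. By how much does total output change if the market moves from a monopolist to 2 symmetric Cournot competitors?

A monopolist chooses Q where MR = MC. MR = 33 − 5Q; setting this equal to 27 gives Q = 1.2 and P = 30.
With 2 symmetric Cournot firms, each firm's FOC gives 33 − 7.5q = 27, so q = 0.8, Q = 2·0.8 = 1.6, and P = 29.
Change in total output: 1.6 − 1.2 = 0.4.

Q rises by 0.4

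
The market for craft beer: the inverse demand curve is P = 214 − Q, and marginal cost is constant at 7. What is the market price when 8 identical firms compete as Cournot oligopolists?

P = 30

With 8 symmetric Cournot firms, each firm's FOC gives 214 − 9q = 7, so q = 23, Q = 8·23 = 184, and P = 30.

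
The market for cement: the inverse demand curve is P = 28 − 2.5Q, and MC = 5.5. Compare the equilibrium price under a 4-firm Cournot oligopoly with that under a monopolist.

Cournot: P = 10; Monopoly: P = 16.75

Cournot with 4 identical firms: the symmetric best-response condition is 28 − 12.5q = 5.5. Each firm produces q = 1.8, total output Q = 7.2, price P = 10.
A monopolist chooses Q where MR = MC. MR = 28 − 5Q; setting this equal to 5.5 gives Q = 4.5 and P = 16.75.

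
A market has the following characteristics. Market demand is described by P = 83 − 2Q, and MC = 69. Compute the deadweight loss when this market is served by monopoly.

DWL = 12.25

Under competition P = MC = 69, so Q = (83 − 69)/2 = 7.
A monopolist chooses Q where MR = MC. MR = 83 − 4Q; setting this equal to 69 gives Q = 3.5 and P = 76.
DWL is the triangle between Q = 3.5 and Q = 7: ½·(7 − 3.5)·(76 − 69) = 12.25.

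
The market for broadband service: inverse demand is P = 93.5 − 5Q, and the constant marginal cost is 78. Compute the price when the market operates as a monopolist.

The monopolist equates marginal revenue to marginal cost: 93.5 − 10Q = 78, so Q = 1.55. From demand, P = 85.75.

P = 85.75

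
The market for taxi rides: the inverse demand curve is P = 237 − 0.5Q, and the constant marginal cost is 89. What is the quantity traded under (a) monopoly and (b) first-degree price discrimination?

The monopolist equates marginal revenue to marginal cost: 237 − Q = 89, so Q = 148. From demand, P = 163.
Under first-degree price discrimination the firm charges each unit its demand price and produces up to where P = MC, i.e. Q = 296. Consumer surplus is zero; producer surplus equals total surplus.

Monopoly: Q = 148; Perfect PD: Q = 296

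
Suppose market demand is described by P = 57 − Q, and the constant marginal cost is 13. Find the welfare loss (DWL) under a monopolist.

Competitive firms price at marginal cost: P = 13, giving Q = 44.
Monopoly sets MR = MC: 57 − 2Q = 13 ⇒ Q = 22, P = 57 − 22 = 35.
DWL is the triangle between Q = 22 and Q = 44: ½·(44 − 22)·(35 − 13) = 242.

DWL = 242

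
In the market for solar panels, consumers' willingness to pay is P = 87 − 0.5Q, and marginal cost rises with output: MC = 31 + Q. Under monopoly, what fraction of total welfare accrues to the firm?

The monopolist equates marginal revenue to marginal cost: 87 − Q = 31 + Q, so Q = 28. From demand, P = 73.
CS = ½·(87 − 73)·28 = 196.
PS = P·Q − VC(Q) = 73·28 − (31·28 + ½·1·28²) = 784.
Share captured = PS/TS = 784/980 = 0.8.

PS/TS = 0.8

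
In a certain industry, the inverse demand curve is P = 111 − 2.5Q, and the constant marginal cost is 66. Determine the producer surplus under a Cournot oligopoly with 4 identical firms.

PS = 129.6

With 4 symmetric Cournot firms, each firm's FOC gives 111 − 12.5q = 66, so q = 3.6, Q = 4·3.6 = 14.4, and P = 75.
PS = (75 − 66)·14.4 = 129.6.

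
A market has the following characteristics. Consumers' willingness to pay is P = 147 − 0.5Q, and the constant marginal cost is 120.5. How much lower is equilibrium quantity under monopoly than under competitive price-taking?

Perfect competition: P = MC = 120.5, so 147 − 0.5Q = 120.5 and Q = 53.
The monopolist equates marginal revenue to marginal cost: 147 − Q = 120.5, so Q = 26.5. From demand, P = 133.75.
Change in equilibrium quantity: 26.5 − 53 = −26.5.

Equilibrium quantity falls by 26.5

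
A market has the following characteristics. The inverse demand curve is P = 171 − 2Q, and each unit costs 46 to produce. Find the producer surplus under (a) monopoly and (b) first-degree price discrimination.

Monopoly: PS = 1953.125; Perfect PD: PS = 3906.25

A monopolist chooses Q where MR = MC. MR = 171 − 4Q; setting this equal to 46 gives Q = 31.25 and P = 108.5.
PS = (108.5 − 46)·31.25 = 1953.125.
Under first-degree price discrimination the firm charges each unit its demand price and produces up to where P = MC, i.e. Q = 62.5. Consumer surplus is zero; producer surplus equals total surplus.
PS = ½·(171 − 46)·62.5 = 3906.25.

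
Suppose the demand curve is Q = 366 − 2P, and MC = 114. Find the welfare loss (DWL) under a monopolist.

DWL = 1190.25

Inverting demand: P = 183 − 0.5Q.
Under competition P = MC = 114, so Q = (183 − 114)/0.5 = 138.
A monopolist chooses Q where MR = MC. MR = 183 − Q; setting this equal to 114 gives Q = 69 and P = 148.5.
DWL is the triangle between Q = 69 and Q = 138: ½·(138 − 69)·(148.5 − 114) = 1190.25.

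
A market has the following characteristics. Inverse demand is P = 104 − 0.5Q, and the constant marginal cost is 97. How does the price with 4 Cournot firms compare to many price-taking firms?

Cournot: P = 98.4; Competition: P = 97

Cournot with 4 identical firms: the symmetric best-response condition is 104 − 2.5q = 97. Each firm produces q = 2.8, total output Q = 11.2, price P = 98.4.
Under competition P = MC = 97, so Q = (104 − 97)/0.5 = 14.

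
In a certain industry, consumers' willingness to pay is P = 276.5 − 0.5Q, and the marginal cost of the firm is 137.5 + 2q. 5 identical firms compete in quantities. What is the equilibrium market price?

In a 5-firm Cournot equilibrium, symmetry and the first-order condition give q = (276.5 − 137.5)/(5) = 27.8. So Q = 139 and P = 207.

P = 207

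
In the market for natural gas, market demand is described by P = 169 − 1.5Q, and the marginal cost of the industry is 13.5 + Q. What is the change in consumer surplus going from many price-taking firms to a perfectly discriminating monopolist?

Competitive equilibrium sets price equal to marginal cost: 169 − 1.5Q = 13.5 + Q, so Q = 62.2 and P = 75.7.
CS = ½·(169 − 75.7)·62.2 = 2901.63.
With perfect price discrimination, output is the efficient level Q = 62.2 (where demand meets MC), but every buyer pays their willingness to pay: CS = 0 and PS = total surplus.
CS = 0.
Change in consumer surplus: 0 − 2901.63 = −2901.63.

Consumer surplus falls by 2901.63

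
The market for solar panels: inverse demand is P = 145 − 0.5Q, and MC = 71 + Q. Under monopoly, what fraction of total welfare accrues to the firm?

Monopoly sets MR = MC: 145 − Q = 71 + Q ⇒ Q = 37, P = 145 − 0.5·37 = 126.5.
CS = ½·(145 − 126.5)·37 = 342.25.
PS = P·Q − VC(Q) = 126.5·37 − (71·37 + ½·1·37²) = 1369.
Share captured = PS/TS = 1369/1711.25 = 0.8.

PS/TS = 0.8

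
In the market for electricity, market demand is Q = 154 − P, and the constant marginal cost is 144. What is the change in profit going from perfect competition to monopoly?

π rises by 25

Inverting demand: P = 154 − Q.
Perfect competition: P = MC = 144, so 154 − Q = 144 and Q = 10.
Profit = (144 − 144)·10 = 0.
The monopolist equates marginal revenue to marginal cost: 154 − 2Q = 144, so Q = 5. From demand, P = 149.
Profit = (149 − 144)·5 = 25.
Change in profit: 25 − 0 = 25.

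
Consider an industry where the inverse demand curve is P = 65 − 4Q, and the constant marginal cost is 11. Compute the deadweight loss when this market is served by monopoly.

DWL = 91.125

Perfect competition: P = MC = 11, so 65 − 4Q = 11 and Q = 13.5.
Monopoly sets MR = MC: 65 − 8Q = 11 ⇒ Q = 6.75, P = 65 − 4·6.75 = 38.
DWL is the triangle between Q = 6.75 and Q = 13.5: ½·(13.5 − 6.75)·(38 − 11) = 91.125.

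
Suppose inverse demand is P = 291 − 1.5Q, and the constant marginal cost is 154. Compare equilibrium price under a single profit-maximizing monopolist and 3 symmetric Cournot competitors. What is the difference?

P falls by 34.25

Monopoly sets MR = MC: 291 − 3Q = 154 ⇒ Q = 137/3, P = 291 − 1.5·137/3 = 222.5.
In a 3-firm Cournot equilibrium, symmetry and the first-order condition give q = (291 − 154)/(6) = 137/6. So Q = 68.5 and P = 188.25.
Change in equilibrium price: 188.25 − 222.5 = −34.25.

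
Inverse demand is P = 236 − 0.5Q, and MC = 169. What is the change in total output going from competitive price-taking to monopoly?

Under competition P = MC = 169, so Q = (236 − 169)/0.5 = 134.
A monopolist chooses Q where MR = MC. MR = 236 − Q; setting this equal to 169 gives Q = 67 and P = 202.5.
Change in total output: 67 − 134 = −67.

Total output falls by 67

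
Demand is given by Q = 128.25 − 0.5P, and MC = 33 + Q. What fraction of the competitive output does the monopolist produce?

Inverting demand: P = 256.5 − 2Q.
The monopolist equates marginal revenue to marginal cost: 256.5 − 4Q = 33 + Q, so Q = 44.7. From demand, P = 167.1.
Competitive equilibrium sets price equal to marginal cost: 256.5 − 2Q = 33 + Q, so Q = 74.5 and P = 107.5.
Ratio Q_m/Q_c = 44.7/74.5 = 0.6.

Q_m/Q_c = 0.6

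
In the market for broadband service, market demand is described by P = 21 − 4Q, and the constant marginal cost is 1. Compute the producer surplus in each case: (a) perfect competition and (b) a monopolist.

Perfect competition: P = MC = 1, so 21 − 4Q = 1 and Q = 5.
PS = (1 − 1)·5 = 0.
The monopolist equates marginal revenue to marginal cost: 21 − 8Q = 1, so Q = 2.5. From demand, P = 11.
PS = (11 − 1)·2.5 = 25.

Competition: PS = 0; Monopoly: PS = 25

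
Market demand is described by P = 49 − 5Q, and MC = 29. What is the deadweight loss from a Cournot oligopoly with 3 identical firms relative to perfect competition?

DWL = 2.5

Perfect competition: P = MC = 29, so 49 − 5Q = 29 and Q = 4.
In a 3-firm Cournot equilibrium, symmetry and the first-order condition give q = (49 − 29)/(20) = 1. So Q = 3 and P = 34.
DWL is the triangle between Q = 3 and Q = 4: ½·(4 − 3)·(34 − 29) = 2.5.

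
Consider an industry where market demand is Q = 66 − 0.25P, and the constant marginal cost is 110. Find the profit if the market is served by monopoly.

Inverting demand: P = 264 − 4Q.
Monopoly sets MR = MC: 264 − 8Q = 110 ⇒ Q = 19.25, P = 264 − 4·19.25 = 187.
Profit = (187 − 110)·19.25 = 1482.25.

Profit = 1482.25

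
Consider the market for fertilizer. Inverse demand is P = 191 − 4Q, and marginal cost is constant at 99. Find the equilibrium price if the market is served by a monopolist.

P = 145

Monopoly sets MR = MC: 191 − 8Q = 99 ⇒ Q = 11.5, P = 191 − 4·11.5 = 145.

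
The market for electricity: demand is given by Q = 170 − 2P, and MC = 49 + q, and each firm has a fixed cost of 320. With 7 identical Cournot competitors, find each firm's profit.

π_i = −268.16

Inverting demand: P = 85 − 0.5Q.
In a 7-firm Cournot equilibrium, symmetry and the first-order condition give q = (85 − 49)/(5) = 7.2. So Q = 50.4 and P = 59.8.
Each firm's profit = 59.8·7.2 − (49·7.2 + ½·1·7.2²) − 320 = −268.16.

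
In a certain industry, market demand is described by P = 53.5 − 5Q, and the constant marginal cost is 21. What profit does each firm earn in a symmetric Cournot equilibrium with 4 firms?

π_i = 8.45

In a 4-firm Cournot equilibrium, symmetry and the first-order condition give q = (53.5 − 21)/(25) = 1.3. So Q = 5.2 and P = 27.5.
Each firm's profit = (27.5 − 21)·1.3 = 8.45.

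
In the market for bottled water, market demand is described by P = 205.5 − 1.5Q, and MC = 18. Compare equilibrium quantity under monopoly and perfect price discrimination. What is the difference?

Q rises by 62.5

Monopoly sets MR = MC: 205.5 − 3Q = 18 ⇒ Q = 62.5, P = 205.5 − 1.5·62.5 = 111.75.
With perfect price discrimination, output is the efficient level Q = 125 (where demand meets MC), but every buyer pays their willingness to pay: CS = 0 and PS = total surplus.
Change in equilibrium quantity: 125 − 62.5 = 62.5.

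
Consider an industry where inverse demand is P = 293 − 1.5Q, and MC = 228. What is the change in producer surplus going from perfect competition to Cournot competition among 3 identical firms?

Under competition P = MC = 228, so Q = (293 − 228)/1.5 = 130/3.
PS = (228 − 228)·130/3 = 0.
Cournot with 3 identical firms: the symmetric best-response condition is 293 − 6q = 228. Each firm produces q = 65/6, total output Q = 32.5, price P = 244.25.
PS = (244.25 − 228)·32.5 = 528.125.
Change in producer surplus: 528.125 − 0 = 528.125.

Producer surplus rises by 528.125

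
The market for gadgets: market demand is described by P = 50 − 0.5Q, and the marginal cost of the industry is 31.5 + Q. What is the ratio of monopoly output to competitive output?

Monopoly sets MR = MC: 50 − Q = 31.5 + Q ⇒ Q = 9.25, P = 50 − 0.5·9.25 = 45.375.
Under competition P = MC: 50 − 0.5Q = 31.5 + Q ⇒ Q = 37/3, P = 263/6.
Ratio Q_m/Q_c = 9.25/(37/3) = 0.75.

Q_m/Q_c = 0.75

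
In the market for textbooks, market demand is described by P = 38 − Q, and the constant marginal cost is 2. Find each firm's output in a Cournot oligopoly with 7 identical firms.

In a 7-firm Cournot equilibrium, symmetry and the first-order condition give q = (38 − 2)/(8) = 4.5. So Q = 31.5 and P = 6.5.

q_i = 4.5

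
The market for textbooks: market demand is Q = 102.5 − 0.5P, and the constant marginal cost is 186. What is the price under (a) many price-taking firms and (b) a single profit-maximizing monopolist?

Competition: P = 186; Monopoly: P = 195.5

Inverting demand: P = 205 − 2Q.
Perfect competition: P = MC = 186, so 205 − 2Q = 186 and Q = 9.5.
The monopolist equates marginal revenue to marginal cost: 205 − 4Q = 186, so Q = 4.75. From demand, P = 195.5.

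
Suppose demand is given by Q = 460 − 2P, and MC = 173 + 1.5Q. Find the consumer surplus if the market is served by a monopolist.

Inverting demand: P = 230 − 0.5Q.
The monopolist equates marginal revenue to marginal cost: 230 − Q = 173 + 1.5Q, so Q = 22.8. From demand, P = 218.6.
CS = ½·(230 − 218.6)·22.8 = 129.96.

CS = 129.96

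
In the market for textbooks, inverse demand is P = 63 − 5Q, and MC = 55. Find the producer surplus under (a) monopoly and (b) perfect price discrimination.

Monopoly: PS = 3.2; Perfect PD: PS = 6.4

A monopolist chooses Q where MR = MC. MR = 63 − 10Q; setting this equal to 55 gives Q = 0.8 and P = 59.
PS = (59 − 55)·0.8 = 3.2.
A perfectly discriminating monopolist sells every unit with P(Q) ≥ MC(Q), so output equals the competitive quantity Q = 1.6. Each buyer pays their reservation price, so CS = 0 and the firm captures all surplus.
PS = ½·(63 − 55)·1.6 = 6.4.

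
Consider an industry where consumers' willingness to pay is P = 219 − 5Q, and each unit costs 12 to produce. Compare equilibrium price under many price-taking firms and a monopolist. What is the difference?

P rises by 103.5

Competitive firms price at marginal cost: P = 12, giving Q = 41.4.
The monopolist equates marginal revenue to marginal cost: 219 − 10Q = 12, so Q = 20.7. From demand, P = 115.5.
Change in equilibrium price: 115.5 − 12 = 103.5.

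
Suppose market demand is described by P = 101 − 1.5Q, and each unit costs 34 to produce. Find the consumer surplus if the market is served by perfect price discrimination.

CS = 0

A perfectly discriminating monopolist sells every unit with P(Q) ≥ MC(Q), so output equals the competitive quantity Q = 134/3. Each buyer pays their reservation price, so CS = 0 and the firm captures all surplus.
CS = 0.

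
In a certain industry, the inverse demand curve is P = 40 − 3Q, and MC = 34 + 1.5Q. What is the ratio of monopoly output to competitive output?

Q_m/Q_c = 0.6

Monopoly sets MR = MC: 40 − 6Q = 34 + 1.5Q ⇒ Q = 0.8, P = 40 − 3·0.8 = 37.6.
Under competition P = MC: 40 − 3Q = 34 + 1.5Q ⇒ Q = 4/3, P = 36.
Ratio Q_m/Q_c = 0.8/(4/3) = 0.6.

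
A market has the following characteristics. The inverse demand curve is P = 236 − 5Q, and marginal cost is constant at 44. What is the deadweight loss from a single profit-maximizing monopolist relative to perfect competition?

Competitive firms price at marginal cost: P = 44, giving Q = 38.4.
A monopolist chooses Q where MR = MC. MR = 236 − 10Q; setting this equal to 44 gives Q = 19.2 and P = 140.
DWL is the triangle between Q = 19.2 and Q = 38.4: ½·(38.4 − 19.2)·(140 − 44) = 921.6.

DWL = 921.6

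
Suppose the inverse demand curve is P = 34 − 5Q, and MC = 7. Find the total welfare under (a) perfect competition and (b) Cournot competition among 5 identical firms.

Competitive firms price at marginal cost: P = 7, giving Q = 5.4.
CS = ½·(34 − 7)·5.4 = 72.9; PS = (7 − 7)·5.4 = 0; TS = 72.9.
With 5 symmetric Cournot firms, each firm's FOC gives 34 − 30q = 7, so q = 0.9, Q = 5·0.9 = 4.5, and P = 11.5.
CS = ½·(34 − 11.5)·4.5 = 50.625; PS = (11.5 − 7)·4.5 = 20.25; TS = 70.875.

Competition: TS = 72.9; Cournot: TS = 70.875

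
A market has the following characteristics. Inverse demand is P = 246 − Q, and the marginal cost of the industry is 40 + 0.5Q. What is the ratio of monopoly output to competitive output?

Monopoly sets MR = MC: 246 − 2Q = 40 + 0.5Q ⇒ Q = 82.4, P = 246 − 82.4 = 163.6.
Under competition P = MC: 246 − Q = 40 + 0.5Q ⇒ Q = 412/3, P = 326/3.
Ratio Q_m/Q_c = 82.4/(412/3) = 0.6.

Q_m/Q_c = 0.6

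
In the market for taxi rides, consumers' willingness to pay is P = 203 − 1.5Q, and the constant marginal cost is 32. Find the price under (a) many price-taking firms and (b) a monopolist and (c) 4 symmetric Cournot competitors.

Competition: P = 32; Monopoly: P = 117.5; Cournot: P = 66.2

Perfect competition: P = MC = 32, so 203 − 1.5Q = 32 and Q = 114.
The monopolist equates marginal revenue to marginal cost: 203 − 3Q = 32, so Q = 57. From demand, P = 117.5.
Cournot with 4 identical firms: the symmetric best-response condition is 203 − 7.5q = 32. Each firm produces q = 22.8, total output Q = 91.2, price P = 66.2.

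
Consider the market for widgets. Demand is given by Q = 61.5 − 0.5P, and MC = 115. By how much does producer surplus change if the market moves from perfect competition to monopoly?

Producer surplus rises by 8

Inverting demand: P = 123 − 2Q.
Perfect competition: P = MC = 115, so 123 − 2Q = 115 and Q = 4.
PS = (115 − 115)·4 = 0.
Monopoly sets MR = MC: 123 − 4Q = 115 ⇒ Q = 2, P = 123 − 2·2 = 119.
PS = (119 − 115)·2 = 8.
Change in producer surplus: 8 − 0 = 8.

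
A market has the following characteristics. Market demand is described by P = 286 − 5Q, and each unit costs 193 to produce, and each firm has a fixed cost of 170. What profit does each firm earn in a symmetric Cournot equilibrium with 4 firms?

Cournot with 4 identical firms: the symmetric best-response condition is 286 − 25q = 193. Each firm produces q = 3.72, total output Q = 14.88, price P = 211.6.
Each firm's profit = (211.6 − 193)·3.72 − 170 = −100.808.

π_i = −100.808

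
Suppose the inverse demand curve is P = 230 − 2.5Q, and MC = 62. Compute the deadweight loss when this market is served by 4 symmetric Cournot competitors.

Perfect competition: P = MC = 62, so 230 − 2.5Q = 62 and Q = 67.2.
In a 4-firm Cournot equilibrium, symmetry and the first-order condition give q = (230 − 62)/(12.5) = 13.44. So Q = 53.76 and P = 95.6.
DWL is the triangle between Q = 53.76 and Q = 67.2: ½·(67.2 − 53.76)·(95.6 − 62) = 225.792.

DWL = 225.792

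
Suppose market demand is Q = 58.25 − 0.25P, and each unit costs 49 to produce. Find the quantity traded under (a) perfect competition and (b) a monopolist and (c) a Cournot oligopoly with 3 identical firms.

Competition: Q = 46; Monopoly: Q = 23; Cournot: Q = 34.5

Inverting demand: P = 233 − 4Q.
Perfect competition: P = MC = 49, so 233 − 4Q = 49 and Q = 46.
A monopolist chooses Q where MR = MC. MR = 233 − 8Q; setting this equal to 49 gives Q = 23 and P = 141.
With 3 symmetric Cournot firms, each firm's FOC gives 233 − 16q = 49, so q = 11.5, Q = 3·11.5 = 34.5, and P = 95.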